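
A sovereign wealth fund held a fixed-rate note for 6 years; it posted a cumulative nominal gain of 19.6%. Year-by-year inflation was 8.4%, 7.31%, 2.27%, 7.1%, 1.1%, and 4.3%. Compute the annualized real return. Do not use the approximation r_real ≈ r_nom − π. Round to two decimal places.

Cumulative inflation factor: 1.084 × 1.0731 × 1.0227 × 1.071 × 1.011 × 1.043 ≈ 1.34352.
Nominal growth factor: 1.19600. Real growth factor = 1.19600 / 1.34352 ≈ 0.89020.
Annualized: 0.89020^(1/6) − 1 ≈ -0.01920.

-1.92%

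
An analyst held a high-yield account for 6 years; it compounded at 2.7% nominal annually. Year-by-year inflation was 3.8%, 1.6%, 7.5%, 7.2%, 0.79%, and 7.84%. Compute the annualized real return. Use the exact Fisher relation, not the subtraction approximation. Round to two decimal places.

Cumulative inflation factor: 1.038 × 1.016 × 1.075 × 1.072 × 1.0079 × 1.0784 ≈ 1.32097.
Nominal growth factor: 1.17334. Real growth factor = 1.17334 / 1.32097 ≈ 0.88824.
Annualized: 0.88824^(1/6) − 1 ≈ -0.01956.

-1.96%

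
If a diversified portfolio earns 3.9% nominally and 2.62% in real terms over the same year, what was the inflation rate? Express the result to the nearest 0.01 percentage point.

From (1+r_nom) = (1+r_real)(1+π), we get 1+π = (1 + 3.9%)/(1 + 2.62%) = 1.039/1.0262 ≈ 1.01247.
So π ≈ 1.2473%.

1.25%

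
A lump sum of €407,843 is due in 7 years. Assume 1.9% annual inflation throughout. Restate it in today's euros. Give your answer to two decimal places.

€357,498.09

Price-level factor over 7 years: (1 + 1.9%)^7 ≈ 1.1408256786.
Purchasing power today: €407,843 divided by that factor.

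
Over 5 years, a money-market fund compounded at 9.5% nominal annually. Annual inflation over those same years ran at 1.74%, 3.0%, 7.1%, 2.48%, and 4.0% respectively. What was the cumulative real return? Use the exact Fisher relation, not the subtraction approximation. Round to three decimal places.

Cumulative inflation factor: 1.0174 × 1.030 × 1.071 × 1.0248 × 1.040 ≈ 1.19616.
Nominal growth factor: 1.57424. Real growth factor = 1.57424 / 1.19616 ≈ 1.31607.
Total real return ≈ 31.6072%.

31.607%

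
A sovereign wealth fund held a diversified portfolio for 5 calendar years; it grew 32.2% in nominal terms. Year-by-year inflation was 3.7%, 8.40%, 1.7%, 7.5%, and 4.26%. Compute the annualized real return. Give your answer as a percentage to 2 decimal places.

Cumulative inflation factor: 1.037 × 1.0840 × 1.017 × 1.075 × 1.0426 ≈ 1.28131.
Nominal growth factor: 1.32200. Real growth factor = 1.32200 / 1.28131 ≈ 1.03175.
Annualized: 1.03175^(1/5) − 1 ≈ 0.00627.

0.63%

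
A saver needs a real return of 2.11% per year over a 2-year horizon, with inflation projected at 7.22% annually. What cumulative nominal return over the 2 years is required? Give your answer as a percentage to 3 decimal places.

Required annual nominal rate: (1+2.11%)(1+7.22%) − 1 = 9.482342%.
Cumulative over 2 years: (1 + 0.09482342)^2 − 1 ≈ 0.19864.

19.864%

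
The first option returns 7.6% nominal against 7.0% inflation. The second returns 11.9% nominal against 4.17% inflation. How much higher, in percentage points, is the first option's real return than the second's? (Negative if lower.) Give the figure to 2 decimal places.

The first option real return: 1.076/1.070 − 1 = 0.561%.
The second real return: 1.119/1.0417 − 1 = 7.421%.
Difference: 0.561 − 7.421 = -6.860 pp.

-6.86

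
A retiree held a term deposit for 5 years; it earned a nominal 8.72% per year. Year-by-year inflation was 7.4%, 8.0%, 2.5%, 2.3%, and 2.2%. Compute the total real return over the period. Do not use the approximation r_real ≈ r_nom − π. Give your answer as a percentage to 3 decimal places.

22.199%

Cumulative inflation factor: 1.074 × 1.080 × 1.025 × 1.023 × 1.022 ≈ 1.24302.
Nominal growth factor: 1.51896. Real growth factor = 1.51896 / 1.24302 ≈ 1.22199.
Total real return ≈ 22.1993%.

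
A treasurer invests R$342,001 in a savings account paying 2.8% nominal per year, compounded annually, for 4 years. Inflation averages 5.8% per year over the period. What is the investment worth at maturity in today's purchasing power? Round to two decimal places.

Nominal value at maturity: R$342,001 × (1 + 2.8%)^4 ≈ R$381,944.13.
Price-level factor over 4 years: (1 + 5.8%)^4 ≈ 1.2529757645.
Dividing the nominal maturity value by the price-level factor gives the value in today's money.

R$304,829.62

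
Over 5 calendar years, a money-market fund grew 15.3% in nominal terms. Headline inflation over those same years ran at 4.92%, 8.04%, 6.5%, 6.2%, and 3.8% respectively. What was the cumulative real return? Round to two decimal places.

Cumulative inflation factor: 1.0492 × 1.0804 × 1.065 × 1.062 × 1.038 ≈ 1.33080.
Nominal growth factor: 1.15300. Real growth factor = 1.15300 / 1.33080 ≈ 0.86639.
Total real return ≈ -13.3607%.

-13.36%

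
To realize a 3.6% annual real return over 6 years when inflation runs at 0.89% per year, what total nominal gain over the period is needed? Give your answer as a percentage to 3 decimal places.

Required annual nominal rate: (1+3.6%)(1+0.89%) − 1 = 4.52204%.
Cumulative over 6 years: (1 + 0.0452204)^6 − 1 ≈ 0.30391.

30.391%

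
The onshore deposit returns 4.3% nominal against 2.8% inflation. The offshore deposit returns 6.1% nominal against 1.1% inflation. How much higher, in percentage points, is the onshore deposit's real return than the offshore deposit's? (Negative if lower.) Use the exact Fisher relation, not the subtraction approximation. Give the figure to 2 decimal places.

The onshore deposit real return: 1.043/1.028 − 1 = 1.459%.
The offshore deposit real return: 1.061/1.011 − 1 = 4.946%.
Difference: 1.459 − 4.946 = -3.487 pp.

-3.49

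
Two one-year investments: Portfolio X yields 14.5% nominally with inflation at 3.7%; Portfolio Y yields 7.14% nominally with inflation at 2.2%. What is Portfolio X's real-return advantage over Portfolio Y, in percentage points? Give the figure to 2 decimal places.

5.58

Portfolio X real return: 1.145/1.037 − 1 = 10.415%.
Portfolio Y real return: 1.0714/1.022 − 1 = 4.834%.
Difference: 10.415 − 4.834 = 5.581 pp.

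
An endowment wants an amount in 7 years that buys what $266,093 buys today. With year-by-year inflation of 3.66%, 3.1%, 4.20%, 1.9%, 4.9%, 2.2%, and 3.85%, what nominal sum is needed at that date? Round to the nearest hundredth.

$336,184.83

Cumulative price-level factor: 1.0366 × 1.031 × 1.0420 × 1.019 × 1.049 × 1.022 × 1.0385 ≈ 1.2634110111.
Multiplying $266,093 by the price-level factor gives the future nominal sum.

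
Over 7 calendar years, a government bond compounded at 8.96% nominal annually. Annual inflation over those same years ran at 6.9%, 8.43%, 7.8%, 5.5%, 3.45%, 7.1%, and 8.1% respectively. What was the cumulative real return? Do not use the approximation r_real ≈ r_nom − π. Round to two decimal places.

15.49%

Cumulative inflation factor: 1.069 × 1.0843 × 1.078 × 1.055 × 1.0345 × 1.071 × 1.081 ≈ 1.57886.
Nominal growth factor: 1.82335. Real growth factor = 1.82335 / 1.57886 ≈ 1.15485.
Total real return ≈ 15.4850%.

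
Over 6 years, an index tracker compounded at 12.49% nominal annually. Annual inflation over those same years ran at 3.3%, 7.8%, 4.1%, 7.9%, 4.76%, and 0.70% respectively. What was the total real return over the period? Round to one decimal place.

Cumulative inflation factor: 1.033 × 1.078 × 1.041 × 1.079 × 1.0476 × 1.0070 ≈ 1.31952.
Nominal growth factor: 2.02621. Real growth factor = 2.02621 / 1.31952 ≈ 1.53556.
Total real return ≈ 53.5562%.

53.6%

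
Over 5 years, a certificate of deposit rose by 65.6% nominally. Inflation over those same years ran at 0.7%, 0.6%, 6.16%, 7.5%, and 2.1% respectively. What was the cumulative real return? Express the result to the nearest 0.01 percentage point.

40.29%

Cumulative inflation factor: 1.007 × 1.006 × 1.0616 × 1.075 × 1.021 ≈ 1.18038.
Nominal growth factor: 1.65600. Real growth factor = 1.65600 / 1.18038 ≈ 1.40294.
Total real return ≈ 40.2936%.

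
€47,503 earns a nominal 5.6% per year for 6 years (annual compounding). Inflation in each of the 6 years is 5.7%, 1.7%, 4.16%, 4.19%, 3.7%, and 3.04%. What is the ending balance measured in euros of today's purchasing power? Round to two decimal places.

Nominal value at maturity: €47,503 × (1 + 5.6%)^6 ≈ €65,872.56.
Price-level factor over 6 years: 1.057 × 1.017 × 1.0416 × 1.0419 × 1.037 × 1.0304 ≈ 1.2465438371.
The maturity value deflated by that factor is the answer in today's purchasing power.

€52,844.16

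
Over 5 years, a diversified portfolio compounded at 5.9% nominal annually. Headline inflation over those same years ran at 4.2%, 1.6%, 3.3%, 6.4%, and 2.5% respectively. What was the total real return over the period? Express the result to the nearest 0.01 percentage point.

11.67%

Cumulative inflation factor: 1.042 × 1.016 × 1.033 × 1.064 × 1.025 ≈ 1.19269.
Nominal growth factor: 1.33193. Real growth factor = 1.33193 / 1.19269 ≈ 1.11674.
Total real return ≈ 11.6741%.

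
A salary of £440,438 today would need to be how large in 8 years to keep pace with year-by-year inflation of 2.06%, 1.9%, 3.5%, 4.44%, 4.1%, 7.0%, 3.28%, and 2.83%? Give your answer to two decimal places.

Cumulative price-level factor: 1.0206 × 1.019 × 1.035 × 1.0444 × 1.041 × 1.070 × 1.0328 × 1.0283 ≈ 1.3298649296.
The nominal amount required is £440,438 scaled up by that factor.

£585,723.05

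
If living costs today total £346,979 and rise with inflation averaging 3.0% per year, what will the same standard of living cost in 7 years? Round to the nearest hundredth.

£426,740.40

Cumulative price-level factor: (1+3.0%)^7 ≈ 1.2298738654.
Multiplying £346,979 by the price-level factor gives the future nominal sum.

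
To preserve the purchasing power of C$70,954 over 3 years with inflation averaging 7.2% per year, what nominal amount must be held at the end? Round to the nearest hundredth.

Cumulative price-level factor: (1+7.2%)^3 = 1.231925248.
The nominal amount required is C$70,954 scaled up by that factor.

C$87,410.02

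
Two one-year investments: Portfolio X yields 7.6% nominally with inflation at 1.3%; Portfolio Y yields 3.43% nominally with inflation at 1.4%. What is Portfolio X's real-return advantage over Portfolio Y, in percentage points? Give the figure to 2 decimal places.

4.22

Portfolio X real return: 1.076/1.013 − 1 = 6.219%.
Portfolio Y real return: 1.0343/1.014 − 1 = 2.002%.
Difference: 6.219 − 2.002 = 4.217 pp.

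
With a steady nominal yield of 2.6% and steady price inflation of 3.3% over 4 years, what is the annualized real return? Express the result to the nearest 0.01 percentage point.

-0.68%

With constant rates the annual real return is the same each year: (1+2.6%)/(1+3.3%) − 1 = -0.00678.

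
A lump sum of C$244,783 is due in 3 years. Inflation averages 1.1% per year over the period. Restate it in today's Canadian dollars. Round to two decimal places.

C$236,879.67

Price-level factor over 3 years: (1 + 1.1%)^3 = 1.033364331.
Purchasing power today: C$244,783 divided by that factor.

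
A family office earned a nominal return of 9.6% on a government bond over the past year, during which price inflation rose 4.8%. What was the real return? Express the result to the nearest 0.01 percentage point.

Real return via the Fisher equation: (1 + 9.6%)/(1 + 4.8%) − 1 = 1.096/1.048 − 1 ≈ 0.04580.

4.58%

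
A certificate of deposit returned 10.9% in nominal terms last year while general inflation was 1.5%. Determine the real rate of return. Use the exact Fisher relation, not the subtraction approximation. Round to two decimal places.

9.26%

Real return via the Fisher equation: (1 + 10.9%)/(1 + 1.5%) − 1 = 1.109/1.015 − 1 ≈ 0.09261.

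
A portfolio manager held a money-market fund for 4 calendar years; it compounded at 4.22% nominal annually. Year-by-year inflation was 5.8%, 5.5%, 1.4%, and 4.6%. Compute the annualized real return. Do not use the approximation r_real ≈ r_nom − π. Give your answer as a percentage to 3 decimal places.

Cumulative inflation factor: 1.058 × 1.055 × 1.014 × 1.046 ≈ 1.18388.
Nominal growth factor: 1.17979. Real growth factor = 1.17979 / 1.18388 ≈ 0.99654.
Annualized: 0.99654^(1/4) − 1 ≈ -0.00087.

-0.087%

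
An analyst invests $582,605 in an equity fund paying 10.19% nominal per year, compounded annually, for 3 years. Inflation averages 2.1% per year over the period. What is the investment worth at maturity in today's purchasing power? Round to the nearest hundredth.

Nominal value at maturity: $582,605 × (1 + 10.19%)^3 ≈ $779,472.43.
Price-level factor over 3 years: (1 + 2.1%)^3 = 1.064332261.
The maturity value deflated by that factor is the answer in today's purchasing power.

$732,358.17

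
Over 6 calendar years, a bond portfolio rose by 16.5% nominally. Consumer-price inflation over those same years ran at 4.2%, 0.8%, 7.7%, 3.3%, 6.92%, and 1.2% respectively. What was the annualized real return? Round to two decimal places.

-1.36%

Cumulative inflation factor: 1.042 × 1.008 × 1.077 × 1.033 × 1.0692 × 1.012 ≈ 1.26440.
Nominal growth factor: 1.16500. Real growth factor = 1.16500 / 1.26440 ≈ 0.92139.
Annualized: 0.92139^(1/6) − 1 ≈ -0.01355.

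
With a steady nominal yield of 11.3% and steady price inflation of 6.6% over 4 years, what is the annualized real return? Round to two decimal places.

4.41%

With constant rates the annual real return is the same each year: (1+11.3%)/(1+6.6%) − 1 = 0.04409.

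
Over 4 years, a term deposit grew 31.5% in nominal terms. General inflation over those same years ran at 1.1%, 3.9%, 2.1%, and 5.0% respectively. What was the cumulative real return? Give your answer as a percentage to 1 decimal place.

Cumulative inflation factor: 1.011 × 1.039 × 1.021 × 1.050 ≈ 1.12611.
Nominal growth factor: 1.31500. Real growth factor = 1.31500 / 1.12611 ≈ 1.16773.
Total real return ≈ 16.7734%.

16.8%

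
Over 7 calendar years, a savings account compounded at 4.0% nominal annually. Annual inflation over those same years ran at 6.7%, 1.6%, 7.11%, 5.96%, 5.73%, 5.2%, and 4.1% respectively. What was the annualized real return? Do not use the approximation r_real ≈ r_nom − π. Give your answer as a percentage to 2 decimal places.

Cumulative inflation factor: 1.067 × 1.016 × 1.0711 × 1.0596 × 1.0573 × 1.052 × 1.041 ≈ 1.42461.
Nominal growth factor: 1.31593. Real growth factor = 1.31593 / 1.42461 ≈ 0.92372.
Annualized: 0.92372^(1/7) − 1 ≈ -0.01127.

-1.13%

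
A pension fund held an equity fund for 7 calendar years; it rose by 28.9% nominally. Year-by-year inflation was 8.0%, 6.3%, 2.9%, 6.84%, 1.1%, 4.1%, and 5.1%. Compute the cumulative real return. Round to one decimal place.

-7.7%

Cumulative inflation factor: 1.080 × 1.063 × 1.029 × 1.0684 × 1.011 × 1.041 × 1.051 ≈ 1.39608.
Nominal growth factor: 1.28900. Real growth factor = 1.28900 / 1.39608 ≈ 0.92330.
Total real return ≈ -7.6702%.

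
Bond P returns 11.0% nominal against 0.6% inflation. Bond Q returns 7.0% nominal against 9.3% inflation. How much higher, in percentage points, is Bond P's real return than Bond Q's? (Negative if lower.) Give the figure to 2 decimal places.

12.44

Bond P real return: 1.110/1.006 − 1 = 10.338%.
Bond Q real return: 1.070/1.093 − 1 = -2.104%.
Difference: 10.338 − (-2.104) = 12.442 pp.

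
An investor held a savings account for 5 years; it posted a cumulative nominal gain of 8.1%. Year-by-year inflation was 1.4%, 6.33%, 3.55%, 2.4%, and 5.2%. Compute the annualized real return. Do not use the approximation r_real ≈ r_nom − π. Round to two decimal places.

-2.11%

Cumulative inflation factor: 1.014 × 1.0633 × 1.0355 × 1.024 × 1.052 ≈ 1.20271.
Nominal growth factor: 1.08100. Real growth factor = 1.08100 / 1.20271 ≈ 0.89881.
Annualized: 0.89881^(1/5) − 1 ≈ -0.02111.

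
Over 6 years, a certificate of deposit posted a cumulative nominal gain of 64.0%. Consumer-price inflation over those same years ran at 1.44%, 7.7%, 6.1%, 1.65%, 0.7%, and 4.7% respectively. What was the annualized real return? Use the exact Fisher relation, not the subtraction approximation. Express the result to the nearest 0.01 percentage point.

4.74%

Cumulative inflation factor: 1.0144 × 1.077 × 1.061 × 1.0165 × 1.007 × 1.047 ≈ 1.24229.
Nominal growth factor: 1.64000. Real growth factor = 1.64000 / 1.24229 ≈ 1.32014.
Annualized: 1.32014^(1/6) − 1 ≈ 0.04738.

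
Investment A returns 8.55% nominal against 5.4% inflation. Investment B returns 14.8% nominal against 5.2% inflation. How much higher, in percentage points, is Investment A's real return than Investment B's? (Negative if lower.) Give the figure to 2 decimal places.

-6.14

Investment A real return: 1.0855/1.054 − 1 = 2.989%.
Investment B real return: 1.148/1.052 − 1 = 9.125%.
Difference: 2.989 − 9.125 = -6.136 pp.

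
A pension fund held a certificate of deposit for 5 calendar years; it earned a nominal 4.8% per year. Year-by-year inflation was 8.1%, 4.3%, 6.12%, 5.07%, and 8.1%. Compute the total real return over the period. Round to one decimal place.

-7.0%

Cumulative inflation factor: 1.081 × 1.043 × 1.0612 × 1.0507 × 1.081 ≈ 1.35898.
Nominal growth factor: 1.26417. Real growth factor = 1.26417 / 1.35898 ≈ 0.93024.
Total real return ≈ -6.9761%.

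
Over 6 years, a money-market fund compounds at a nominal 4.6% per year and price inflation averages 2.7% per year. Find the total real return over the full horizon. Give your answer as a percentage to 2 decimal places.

11.63%

The annual real rate is (1+4.6%)/(1+2.7%) − 1 = 1.8500%.
Compounded over 6 years: (1 + 0.018500)^6 − 1 ≈ 0.11627.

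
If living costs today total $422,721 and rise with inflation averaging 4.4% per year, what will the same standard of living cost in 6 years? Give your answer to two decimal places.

Cumulative price-level factor: (1+4.4%)^6 ≈ 1.2948008982.
The nominal amount required is $422,721 scaled up by that factor.

$547,339.53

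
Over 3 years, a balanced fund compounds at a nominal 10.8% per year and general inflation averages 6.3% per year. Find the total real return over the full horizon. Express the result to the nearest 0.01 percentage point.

The annual real rate is (1+10.8%)/(1+6.3%) − 1 = 4.2333%.
Compounded over 3 years: (1 + 0.042333)^3 − 1 ≈ 0.13245.

13.25%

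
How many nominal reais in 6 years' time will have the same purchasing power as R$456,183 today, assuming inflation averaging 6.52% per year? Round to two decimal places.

R$666,386.27

Cumulative price-level factor: (1+6.52%)^6 ≈ 1.4607871726.
Multiplying R$456,183 by the price-level factor gives the future nominal sum.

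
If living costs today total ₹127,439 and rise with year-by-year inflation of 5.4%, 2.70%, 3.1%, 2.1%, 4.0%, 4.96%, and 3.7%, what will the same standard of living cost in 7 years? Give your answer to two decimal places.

₹164,374.23

Cumulative price-level factor: 1.054 × 1.0270 × 1.031 × 1.021 × 1.040 × 1.0496 × 1.037 ≈ 1.2898267498.
The nominal amount required is ₹127,439 scaled up by that factor.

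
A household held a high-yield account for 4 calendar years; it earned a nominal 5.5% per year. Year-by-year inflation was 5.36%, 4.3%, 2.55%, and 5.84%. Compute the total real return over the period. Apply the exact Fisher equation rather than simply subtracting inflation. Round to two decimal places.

Cumulative inflation factor: 1.0536 × 1.043 × 1.0255 × 1.0584 ≈ 1.19274.
Nominal growth factor: 1.23882. Real growth factor = 1.23882 / 1.19274 ≈ 1.03864.
Total real return ≈ 3.8638%.

3.86%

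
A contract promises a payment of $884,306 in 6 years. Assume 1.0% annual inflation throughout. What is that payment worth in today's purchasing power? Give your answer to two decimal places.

$833,056.25

Price-level factor over 6 years: (1 + 1.0%)^6 ≈ 1.0615201506.
Purchasing power today: $884,306 divided by that factor.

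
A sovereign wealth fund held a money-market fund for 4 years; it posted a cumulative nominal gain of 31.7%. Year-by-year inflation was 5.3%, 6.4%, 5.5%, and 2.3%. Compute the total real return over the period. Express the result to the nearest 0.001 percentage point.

Cumulative inflation factor: 1.053 × 1.064 × 1.055 × 1.023 ≈ 1.20920.
Nominal growth factor: 1.31700. Real growth factor = 1.31700 / 1.20920 ≈ 1.08915.
Total real return ≈ 8.9150%.

8.915%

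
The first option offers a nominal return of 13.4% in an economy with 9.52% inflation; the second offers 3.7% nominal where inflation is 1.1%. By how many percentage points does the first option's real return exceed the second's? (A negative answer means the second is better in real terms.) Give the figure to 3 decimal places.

0.971

The first option real return: 1.134/1.0952 − 1 = 3.5427%.
The second real return: 1.037/1.011 − 1 = 2.5717%.
Difference: 3.5427 − 2.5717 = 0.9710 pp.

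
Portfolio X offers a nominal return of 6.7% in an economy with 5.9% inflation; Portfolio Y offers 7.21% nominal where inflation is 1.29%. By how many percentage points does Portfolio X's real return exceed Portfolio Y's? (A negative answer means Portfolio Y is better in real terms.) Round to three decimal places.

-5.089

Portfolio X real return: 1.067/1.059 − 1 = 0.7554%.
Portfolio Y real return: 1.0721/1.0129 − 1 = 5.8446%.
Difference: 0.7554 − 5.8446 = -5.0892 pp.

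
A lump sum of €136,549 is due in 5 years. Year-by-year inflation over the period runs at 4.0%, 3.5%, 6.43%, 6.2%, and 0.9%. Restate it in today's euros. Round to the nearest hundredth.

Price-level factor over 5 years: 1.040 × 1.035 × 1.0643 × 1.062 × 1.009 ≈ 1.2275902607.
Purchasing power today: €136,549 divided by that factor.

€111,233.37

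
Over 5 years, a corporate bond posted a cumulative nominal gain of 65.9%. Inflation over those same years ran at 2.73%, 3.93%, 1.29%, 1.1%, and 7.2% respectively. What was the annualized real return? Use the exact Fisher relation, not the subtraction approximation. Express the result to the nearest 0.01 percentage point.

7.20%

Cumulative inflation factor: 1.0273 × 1.0393 × 1.0129 × 1.011 × 1.072 ≈ 1.17206.
Nominal growth factor: 1.65900. Real growth factor = 1.65900 / 1.17206 ≈ 1.41545.
Annualized: 1.41545^(1/5) − 1 ≈ 0.07196.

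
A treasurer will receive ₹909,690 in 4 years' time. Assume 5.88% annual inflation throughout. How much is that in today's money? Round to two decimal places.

₹723,831.85

Price-level factor over 4 years: (1 + 5.88%)^4 ≈ 1.2567697838.
Purchasing power today: ₹909,690 divided by that factor.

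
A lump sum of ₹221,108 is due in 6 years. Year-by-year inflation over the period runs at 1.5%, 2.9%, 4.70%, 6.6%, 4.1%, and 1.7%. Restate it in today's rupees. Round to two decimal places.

Price-level factor over 6 years: 1.015 × 1.029 × 1.0470 × 1.066 × 1.041 × 1.017 ≈ 1.2341188500.
Purchasing power today: ₹221,108 divided by that factor.

₹179,162.65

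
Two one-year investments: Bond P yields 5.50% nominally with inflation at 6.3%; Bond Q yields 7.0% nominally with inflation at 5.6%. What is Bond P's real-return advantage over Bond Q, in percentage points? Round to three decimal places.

Bond P real return: 1.0550/1.063 − 1 = -0.7526%.
Bond Q real return: 1.070/1.056 − 1 = 1.3258%.
Difference: -0.7526 − 1.3258 = -2.0784 pp.

-2.078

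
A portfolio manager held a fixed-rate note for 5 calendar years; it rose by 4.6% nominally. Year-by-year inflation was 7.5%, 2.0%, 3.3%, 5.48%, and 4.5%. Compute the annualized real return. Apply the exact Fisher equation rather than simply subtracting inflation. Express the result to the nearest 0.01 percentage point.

-3.48%

Cumulative inflation factor: 1.075 × 1.020 × 1.033 × 1.0548 × 1.045 ≈ 1.24852.
Nominal growth factor: 1.04600. Real growth factor = 1.04600 / 1.24852 ≈ 0.83779.
Annualized: 0.83779^(1/5) − 1 ≈ -0.03478.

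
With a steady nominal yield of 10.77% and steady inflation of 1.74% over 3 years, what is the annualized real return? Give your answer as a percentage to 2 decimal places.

With constant rates the annual real return is the same each year: (1+10.77%)/(1+1.74%) − 1 = 0.08876.

8.88%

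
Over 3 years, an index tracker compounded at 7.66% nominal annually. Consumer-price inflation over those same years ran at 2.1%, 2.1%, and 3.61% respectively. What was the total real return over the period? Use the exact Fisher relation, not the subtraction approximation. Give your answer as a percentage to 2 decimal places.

Cumulative inflation factor: 1.021 × 1.021 × 1.0361 ≈ 1.08007.
Nominal growth factor: 1.24785. Real growth factor = 1.24785 / 1.08007 ≈ 1.15534.
Total real return ≈ 15.5340%.

15.53%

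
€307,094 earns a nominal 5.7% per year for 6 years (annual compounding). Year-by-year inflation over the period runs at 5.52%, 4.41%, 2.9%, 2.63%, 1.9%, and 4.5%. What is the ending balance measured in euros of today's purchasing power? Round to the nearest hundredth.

Nominal value at maturity: €307,094 × (1 + 5.7%)^6 ≈ €428,273.55.
Price-level factor over 6 years: 1.0552 × 1.0441 × 1.029 × 1.0263 × 1.019 × 1.045 ≈ 1.2389593469.
Dividing the nominal maturity value by the price-level factor gives the value in today's money.

€345,672.00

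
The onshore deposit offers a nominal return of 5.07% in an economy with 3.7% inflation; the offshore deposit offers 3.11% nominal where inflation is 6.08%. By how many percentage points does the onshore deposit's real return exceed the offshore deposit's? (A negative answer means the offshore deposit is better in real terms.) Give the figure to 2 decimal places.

The onshore deposit real return: 1.0507/1.037 − 1 = 1.321%.
The offshore deposit real return: 1.0311/1.0608 − 1 = -2.800%.
Difference: 1.321 − (-2.800) = 4.121 pp.

4.12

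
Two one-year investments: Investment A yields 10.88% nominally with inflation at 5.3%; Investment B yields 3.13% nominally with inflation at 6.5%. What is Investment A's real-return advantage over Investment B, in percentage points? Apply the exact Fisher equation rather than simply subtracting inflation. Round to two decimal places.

Investment A real return: 1.1088/1.053 − 1 = 5.299%.
Investment B real return: 1.0313/1.065 − 1 = -3.164%.
Difference: 5.299 − (-3.164) = 8.463 pp.

8.46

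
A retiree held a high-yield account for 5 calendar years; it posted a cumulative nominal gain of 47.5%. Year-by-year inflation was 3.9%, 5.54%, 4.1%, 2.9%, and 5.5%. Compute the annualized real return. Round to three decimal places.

3.545%

Cumulative inflation factor: 1.039 × 1.0554 × 1.041 × 1.029 × 1.055 ≈ 1.23923.
Nominal growth factor: 1.47500. Real growth factor = 1.47500 / 1.23923 ≈ 1.19026.
Annualized: 1.19026^(1/5) − 1 ≈ 0.03545.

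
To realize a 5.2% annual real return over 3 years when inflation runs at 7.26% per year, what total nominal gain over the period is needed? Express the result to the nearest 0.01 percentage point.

43.67%

Required annual nominal rate: (1+5.2%)(1+7.26%) − 1 = 12.83752%.
Cumulative over 3 years: (1 + 0.1283752)^3 − 1 ≈ 0.43668.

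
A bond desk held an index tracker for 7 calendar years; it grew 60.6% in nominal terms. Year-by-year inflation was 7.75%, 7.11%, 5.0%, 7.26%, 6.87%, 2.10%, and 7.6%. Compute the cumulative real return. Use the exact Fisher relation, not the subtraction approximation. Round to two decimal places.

Cumulative inflation factor: 1.0775 × 1.0711 × 1.050 × 1.0726 × 1.0687 × 1.0210 × 1.076 ≈ 1.52605.
Nominal growth factor: 1.60600. Real growth factor = 1.60600 / 1.52605 ≈ 1.05239.
Total real return ≈ 5.2391%.

5.24%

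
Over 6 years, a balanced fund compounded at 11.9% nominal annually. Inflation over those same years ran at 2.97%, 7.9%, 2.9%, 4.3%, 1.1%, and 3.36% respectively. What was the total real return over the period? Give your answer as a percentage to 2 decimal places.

Cumulative inflation factor: 1.0297 × 1.079 × 1.029 × 1.043 × 1.011 × 1.0336 ≈ 1.24605.
Nominal growth factor: 1.96327. Real growth factor = 1.96327 / 1.24605 ≈ 1.57560.
Total real return ≈ 57.5597%.

57.56%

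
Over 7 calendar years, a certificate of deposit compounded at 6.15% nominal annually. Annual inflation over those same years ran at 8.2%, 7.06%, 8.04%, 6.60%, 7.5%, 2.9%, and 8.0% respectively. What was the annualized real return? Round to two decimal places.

Cumulative inflation factor: 1.082 × 1.0706 × 1.0804 × 1.0660 × 1.075 × 1.029 × 1.080 ≈ 1.59384.
Nominal growth factor: 1.51859. Real growth factor = 1.51859 / 1.59384 ≈ 0.95279.
Annualized: 0.95279^(1/7) − 1 ≈ -0.00689.

-0.69%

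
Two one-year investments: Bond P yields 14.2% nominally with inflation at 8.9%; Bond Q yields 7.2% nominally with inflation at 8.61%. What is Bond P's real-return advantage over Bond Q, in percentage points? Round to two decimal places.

Bond P real return: 1.142/1.089 − 1 = 4.867%.
Bond Q real return: 1.072/1.0861 − 1 = -1.298%.
Difference: 4.867 − (-1.298) = 6.165 pp.

6.17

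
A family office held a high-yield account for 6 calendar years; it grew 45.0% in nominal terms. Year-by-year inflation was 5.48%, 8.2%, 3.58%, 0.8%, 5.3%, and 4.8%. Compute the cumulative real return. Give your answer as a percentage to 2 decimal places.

10.27%

Cumulative inflation factor: 1.0548 × 1.082 × 1.0358 × 1.008 × 1.053 × 1.048 ≈ 1.31499.
Nominal growth factor: 1.45000. Real growth factor = 1.45000 / 1.31499 ≈ 1.10267.
Total real return ≈ 10.2667%.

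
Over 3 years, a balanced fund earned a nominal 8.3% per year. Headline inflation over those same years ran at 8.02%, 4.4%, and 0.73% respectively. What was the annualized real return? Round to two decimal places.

Cumulative inflation factor: 1.0802 × 1.044 × 1.0073 ≈ 1.13596.
Nominal growth factor: 1.27024. Real growth factor = 1.27024 / 1.13596 ≈ 1.11821.
Annualized: 1.11821^(1/3) − 1 ≈ 0.03794.

3.79%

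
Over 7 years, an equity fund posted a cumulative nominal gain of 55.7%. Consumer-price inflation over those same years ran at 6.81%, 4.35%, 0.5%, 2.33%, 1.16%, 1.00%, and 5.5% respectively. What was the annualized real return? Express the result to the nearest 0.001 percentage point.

3.359%

Cumulative inflation factor: 1.0681 × 1.0435 × 1.005 × 1.0233 × 1.0116 × 1.0100 × 1.055 ≈ 1.23554.
Nominal growth factor: 1.55700. Real growth factor = 1.55700 / 1.23554 ≈ 1.26018.
Annualized: 1.26018^(1/7) − 1 ≈ 0.03359.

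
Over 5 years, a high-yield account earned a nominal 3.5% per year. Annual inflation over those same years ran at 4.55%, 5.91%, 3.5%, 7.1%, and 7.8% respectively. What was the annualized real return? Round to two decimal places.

-2.14%

Cumulative inflation factor: 1.0455 × 1.0591 × 1.035 × 1.071 × 1.078 ≈ 1.32315.
Nominal growth factor: 1.18769. Real growth factor = 1.18769 / 1.32315 ≈ 0.89762.
Annualized: 0.89762^(1/5) − 1 ≈ -0.02137.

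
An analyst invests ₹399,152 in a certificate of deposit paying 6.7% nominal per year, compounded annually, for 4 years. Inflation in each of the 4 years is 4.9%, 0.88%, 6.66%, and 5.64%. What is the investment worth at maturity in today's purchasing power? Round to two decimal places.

₹433,895.81

Nominal value at maturity: ₹399,152 × (1 + 6.7%)^4 ≈ ₹517,363.74.
Price-level factor over 4 years: 1.049 × 1.0088 × 1.0666 × 1.0564 ≈ 1.1923686080.
The maturity value deflated by that factor is the answer in today's purchasing power.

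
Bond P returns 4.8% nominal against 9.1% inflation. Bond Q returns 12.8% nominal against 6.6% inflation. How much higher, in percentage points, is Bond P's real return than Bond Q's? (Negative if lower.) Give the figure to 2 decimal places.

Bond P real return: 1.048/1.091 − 1 = -3.941%.
Bond Q real return: 1.128/1.066 − 1 = 5.816%.
Difference: -3.941 − 5.816 = -9.757 pp.

-9.76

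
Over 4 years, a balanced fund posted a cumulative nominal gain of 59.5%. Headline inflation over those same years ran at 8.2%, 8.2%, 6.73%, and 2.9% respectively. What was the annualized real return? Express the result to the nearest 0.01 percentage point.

Cumulative inflation factor: 1.082 × 1.082 × 1.0673 × 1.029 ≈ 1.28575.
Nominal growth factor: 1.59500. Real growth factor = 1.59500 / 1.28575 ≈ 1.24052.
Annualized: 1.24052^(1/4) − 1 ≈ 0.05536.

5.54%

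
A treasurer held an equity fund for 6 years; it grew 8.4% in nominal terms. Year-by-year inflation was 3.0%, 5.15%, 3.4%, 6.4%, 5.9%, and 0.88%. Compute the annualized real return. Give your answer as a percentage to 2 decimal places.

Cumulative inflation factor: 1.030 × 1.0515 × 1.034 × 1.064 × 1.059 × 1.0088 ≈ 1.27295.
Nominal growth factor: 1.08400. Real growth factor = 1.08400 / 1.27295 ≈ 0.85157.
Annualized: 0.85157^(1/6) − 1 ≈ -0.02642.

-2.64%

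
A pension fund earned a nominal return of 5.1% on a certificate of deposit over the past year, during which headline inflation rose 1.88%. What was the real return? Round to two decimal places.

Real return via the Fisher equation: (1 + 5.1%)/(1 + 1.88%) − 1 = 1.051/1.0188 − 1 ≈ 0.03161.

3.16%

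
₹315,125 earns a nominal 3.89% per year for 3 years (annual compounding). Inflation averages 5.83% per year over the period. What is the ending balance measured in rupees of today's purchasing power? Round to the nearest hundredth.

₹298,110.80

Nominal value at maturity: ₹315,125 × (1 + 3.89%)^3 ≈ ₹353,349.19.
Price-level factor over 3 years: (1 + 5.83%)^3 ≈ 1.1852948253.
The maturity value deflated by that factor is the answer in today's purchasing power.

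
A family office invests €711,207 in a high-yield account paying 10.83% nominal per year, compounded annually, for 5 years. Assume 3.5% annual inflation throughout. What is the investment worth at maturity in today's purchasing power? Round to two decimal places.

Nominal value at maturity: €711,207 × (1 + 10.83%)^5 ≈ €1,189,276.09.
Price-level factor over 5 years: (1 + 3.5%)^5 ≈ 1.1876863056.
Dividing the nominal maturity value by the price-level factor gives the value in today's money.

€1,001,338.56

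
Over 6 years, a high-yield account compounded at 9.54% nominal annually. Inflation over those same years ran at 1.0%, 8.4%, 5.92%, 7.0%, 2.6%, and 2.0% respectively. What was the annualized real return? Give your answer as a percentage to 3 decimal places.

4.873%

Cumulative inflation factor: 1.010 × 1.084 × 1.0592 × 1.070 × 1.026 × 1.020 ≈ 1.29855.
Nominal growth factor: 1.72757. Real growth factor = 1.72757 / 1.29855 ≈ 1.33038.
Annualized: 1.33038^(1/6) − 1 ≈ 0.04873.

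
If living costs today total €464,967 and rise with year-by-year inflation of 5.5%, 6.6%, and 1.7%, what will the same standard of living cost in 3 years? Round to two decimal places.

€531,805.41

Cumulative price-level factor: 1.055 × 1.066 × 1.017 = 1.14374871.
Multiplying €464,967 by the price-level factor gives the future nominal sum.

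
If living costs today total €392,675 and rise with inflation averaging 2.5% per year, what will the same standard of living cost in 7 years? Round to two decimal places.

Cumulative price-level factor: (1+2.5%)^7 ≈ 1.1886857537.
The nominal amount required is €392,675 scaled up by that factor.

€466,767.18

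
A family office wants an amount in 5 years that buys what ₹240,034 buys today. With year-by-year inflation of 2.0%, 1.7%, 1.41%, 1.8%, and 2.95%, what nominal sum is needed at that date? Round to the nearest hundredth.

Cumulative price-level factor: 1.020 × 1.017 × 1.0141 × 1.018 × 1.0295 ≈ 1.1024934967.
The nominal amount required is ₹240,034 scaled up by that factor.

₹264,635.92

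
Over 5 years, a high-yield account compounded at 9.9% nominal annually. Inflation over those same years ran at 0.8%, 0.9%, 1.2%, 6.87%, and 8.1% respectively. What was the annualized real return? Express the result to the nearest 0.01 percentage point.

Cumulative inflation factor: 1.008 × 1.009 × 1.012 × 1.0687 × 1.081 ≈ 1.18909.
Nominal growth factor: 1.60320. Real growth factor = 1.60320 / 1.18909 ≈ 1.34826.
Annualized: 1.34826^(1/5) − 1 ≈ 0.06159.

6.16%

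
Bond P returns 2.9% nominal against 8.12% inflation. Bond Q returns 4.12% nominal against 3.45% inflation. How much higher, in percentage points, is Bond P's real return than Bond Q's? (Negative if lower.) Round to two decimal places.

-5.48

Bond P real return: 1.029/1.0812 − 1 = -4.828%.
Bond Q real return: 1.0412/1.0345 − 1 = 0.648%.
Difference: -4.828 − 0.648 = -5.476 pp.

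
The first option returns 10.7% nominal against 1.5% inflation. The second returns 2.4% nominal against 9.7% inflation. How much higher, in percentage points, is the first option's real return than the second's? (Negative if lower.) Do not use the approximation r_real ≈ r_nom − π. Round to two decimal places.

The first option real return: 1.107/1.015 − 1 = 9.064%.
The second real return: 1.024/1.097 − 1 = -6.655%.
Difference: 9.064 − (-6.655) = 15.719 pp.

15.72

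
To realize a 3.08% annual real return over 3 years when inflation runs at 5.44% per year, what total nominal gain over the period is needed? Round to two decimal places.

Required annual nominal rate: (1+3.08%)(1+5.44%) − 1 = 8.687552%.
Cumulative over 3 years: (1 + 0.08687552)^3 − 1 ≈ 0.28392.

28.39%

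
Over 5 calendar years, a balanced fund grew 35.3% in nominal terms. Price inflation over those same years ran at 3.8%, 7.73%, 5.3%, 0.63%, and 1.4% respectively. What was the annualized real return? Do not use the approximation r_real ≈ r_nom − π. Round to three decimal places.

2.403%

Cumulative inflation factor: 1.038 × 1.0773 × 1.053 × 1.0063 × 1.014 ≈ 1.20151.
Nominal growth factor: 1.35300. Real growth factor = 1.35300 / 1.20151 ≈ 1.12608.
Annualized: 1.12608^(1/5) − 1 ≈ 0.02403.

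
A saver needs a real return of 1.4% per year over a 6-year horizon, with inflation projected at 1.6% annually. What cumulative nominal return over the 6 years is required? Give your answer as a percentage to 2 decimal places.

19.56%

Required annual nominal rate: (1+1.4%)(1+1.6%) − 1 = 3.0224%.
Cumulative over 6 years: (1 + 0.030224)^6 − 1 ≈ 0.19561.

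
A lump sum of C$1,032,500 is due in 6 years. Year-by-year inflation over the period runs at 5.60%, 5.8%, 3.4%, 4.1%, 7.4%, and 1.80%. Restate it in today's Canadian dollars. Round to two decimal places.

C$785,266.64

Price-level factor over 6 years: 1.0560 × 1.058 × 1.034 × 1.041 × 1.074 × 1.0180 ≈ 1.3148400177.
Purchasing power today: C$1,032,500 divided by that factor.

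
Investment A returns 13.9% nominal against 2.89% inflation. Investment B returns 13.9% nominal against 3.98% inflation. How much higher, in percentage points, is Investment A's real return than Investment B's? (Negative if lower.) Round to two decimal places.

Investment A real return: 1.139/1.0289 − 1 = 10.701%.
Investment B real return: 1.139/1.0398 − 1 = 9.540%.
Difference: 10.701 − 9.540 = 1.161 pp.

1.16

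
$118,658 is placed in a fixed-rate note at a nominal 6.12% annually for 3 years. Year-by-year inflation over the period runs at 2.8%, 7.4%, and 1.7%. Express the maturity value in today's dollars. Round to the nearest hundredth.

$126,290.42

Nominal value at maturity: $118,658 × (1 + 6.12%)^3 ≈ $141,804.09.
Price-level factor over 3 years: 1.028 × 1.074 × 1.017 = 1.122841224.
Dividing the nominal maturity value by the price-level factor gives the value in today's money.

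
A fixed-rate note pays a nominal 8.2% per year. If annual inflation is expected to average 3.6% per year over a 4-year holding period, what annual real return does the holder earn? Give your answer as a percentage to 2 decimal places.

With constant rates the annual real return is the same each year: (1+8.2%)/(1+3.6%) − 1 = 0.04440.

4.44%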